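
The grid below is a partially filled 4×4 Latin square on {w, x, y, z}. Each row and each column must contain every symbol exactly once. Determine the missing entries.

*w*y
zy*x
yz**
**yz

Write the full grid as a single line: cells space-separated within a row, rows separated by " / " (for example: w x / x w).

x w z y / z y w x / y z x w / w x y z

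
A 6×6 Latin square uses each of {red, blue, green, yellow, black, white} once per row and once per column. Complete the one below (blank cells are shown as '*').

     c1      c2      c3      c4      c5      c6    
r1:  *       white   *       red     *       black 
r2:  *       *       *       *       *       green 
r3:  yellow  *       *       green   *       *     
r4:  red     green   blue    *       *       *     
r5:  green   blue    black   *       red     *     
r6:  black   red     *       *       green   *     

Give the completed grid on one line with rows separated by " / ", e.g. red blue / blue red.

blue white green red yellow black / white yellow red blue black green / yellow black white green blue red / red green blue black white yellow / green blue black yellow red white / black red yellow white green blue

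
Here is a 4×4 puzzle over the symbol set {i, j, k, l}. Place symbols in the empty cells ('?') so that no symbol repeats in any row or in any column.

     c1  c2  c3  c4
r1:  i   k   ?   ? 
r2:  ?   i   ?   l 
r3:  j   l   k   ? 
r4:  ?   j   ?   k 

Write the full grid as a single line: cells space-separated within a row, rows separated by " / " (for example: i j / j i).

(r1,c4) = j
(r2,c1) = k
(r2,c3) = j
(r3,c4) = i
(r4,c1) = l
(r4,c3) = i
(r1,c3) = l

i k l j / k i j l / j l k i / l j i k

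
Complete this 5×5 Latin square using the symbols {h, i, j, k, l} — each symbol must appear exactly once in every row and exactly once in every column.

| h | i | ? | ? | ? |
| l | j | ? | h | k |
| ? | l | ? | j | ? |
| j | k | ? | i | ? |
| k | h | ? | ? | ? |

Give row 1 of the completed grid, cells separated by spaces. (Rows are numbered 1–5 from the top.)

h i l k j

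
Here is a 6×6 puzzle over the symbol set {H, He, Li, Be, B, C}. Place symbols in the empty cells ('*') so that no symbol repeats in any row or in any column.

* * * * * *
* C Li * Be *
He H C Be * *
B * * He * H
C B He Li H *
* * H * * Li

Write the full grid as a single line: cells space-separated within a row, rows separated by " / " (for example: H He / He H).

Li Be B H He C / H C Li B Be He / He H C Be Li B / B Li Be He C H / C B He Li H Be / Be He H C B Li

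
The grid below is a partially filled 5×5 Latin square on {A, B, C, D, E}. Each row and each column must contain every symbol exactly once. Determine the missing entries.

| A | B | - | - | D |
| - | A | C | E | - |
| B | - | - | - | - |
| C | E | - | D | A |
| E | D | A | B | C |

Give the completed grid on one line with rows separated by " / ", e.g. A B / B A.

A B E C D / D A C E B / B C D A E / C E B D A / E D A B C

(r1,c3): row 1 has {A,B,D}; column 3 has {A,C}, so it must be E.
(r1,c4): row 1 has {A,B,D,E}; column 4 has {B,D,E}, so it must be C.
(r2,c1): row 2 has {A,C,E}; column 1 has {A,B,C,E}, so it must be D.
(r2,c5): row 2 has {A,C,D,E}; column 5 has {A,C,D}, so it must be B.
(r3,c2): row 3 has {B}; column 2 has {A,B,D,E}, so it must be C.
(r3,c3): row 3 has {B,C}; column 3 has {A,C,E}, so it must be D.
(r3,c4): row 3 has {B,C,D}; column 4 has {B,C,D,E}, so it must be A.
(r3,c5): row 3 has {A,B,C,D}; column 5 has {A,B,C,D}, so it must be E.
(r4,c3): row 4 has {A,C,D,E}; column 3 has {A,C,D,E}, so it must be B.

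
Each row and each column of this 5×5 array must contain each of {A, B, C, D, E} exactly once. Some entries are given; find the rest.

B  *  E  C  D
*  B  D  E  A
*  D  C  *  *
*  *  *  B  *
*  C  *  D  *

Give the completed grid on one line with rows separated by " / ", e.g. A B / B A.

B A E C D / C B D E A / E D C A B / D E A B C / A C B D E

(r1,c2) = A
(r2,c1) = C
(r3,c4) = A
(r4,c2) = E
(r4,c3) = A
(r4,c5) = C
(r5,c3) = B
(r5,c5) = E
(r3,c1) = E
(r3,c5) = B
(r4,c1) = D
(r5,c1) = A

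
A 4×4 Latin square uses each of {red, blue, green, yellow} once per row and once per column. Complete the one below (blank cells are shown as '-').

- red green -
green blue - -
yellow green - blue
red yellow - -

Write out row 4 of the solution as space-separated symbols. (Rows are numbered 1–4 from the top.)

red yellow blue green

(r1,c1) = blue
(r1,c4) = yellow
(r2,c4) = red
(r3,c3) = red
(r4,c3) = blue
(r4,c4) = green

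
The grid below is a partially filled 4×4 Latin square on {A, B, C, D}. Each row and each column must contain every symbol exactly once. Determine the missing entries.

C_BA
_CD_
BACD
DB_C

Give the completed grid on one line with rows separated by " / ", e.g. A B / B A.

C D B A / A C D B / B A C D / D B A C

(r1,c2) = D
(r2,c1) = A
(r2,c4) = B
(r4,c3) = A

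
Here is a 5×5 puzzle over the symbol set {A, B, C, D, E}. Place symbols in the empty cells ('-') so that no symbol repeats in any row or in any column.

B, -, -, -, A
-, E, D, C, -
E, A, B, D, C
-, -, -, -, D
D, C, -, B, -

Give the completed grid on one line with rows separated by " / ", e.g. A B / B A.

(r1,c2) = D
(r1,c4) = E
(r2,c1) = A
(r2,c5) = B
(r4,c1) = C
(r4,c2) = B
(r4,c4) = A
(r5,c5) = E
(r1,c3) = C
(r4,c3) = E
(r5,c3) = A

B D C E A / A E D C B / E A B D C / C B E A D / D C A B E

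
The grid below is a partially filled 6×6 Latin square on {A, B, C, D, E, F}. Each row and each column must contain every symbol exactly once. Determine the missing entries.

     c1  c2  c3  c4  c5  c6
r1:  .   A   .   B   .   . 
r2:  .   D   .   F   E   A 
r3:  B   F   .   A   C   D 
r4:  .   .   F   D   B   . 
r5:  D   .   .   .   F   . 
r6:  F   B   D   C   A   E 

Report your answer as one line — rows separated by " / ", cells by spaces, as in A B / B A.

E A C B D F / C D B F E A / B F E A C D / A E F D B C / D C A E F B / F B D C A E

(r1,c5) = D
(r2,c1) = C
(r2,c3) = B
(r3,c3) = E
(r4,c6) = C
(r5,c4) = E
(r5,c6) = B
(r1,c1) = E
(r1,c3) = C
(r1,c6) = F
(r4,c1) = A
(r4,c2) = E
(r5,c2) = C
(r5,c3) = A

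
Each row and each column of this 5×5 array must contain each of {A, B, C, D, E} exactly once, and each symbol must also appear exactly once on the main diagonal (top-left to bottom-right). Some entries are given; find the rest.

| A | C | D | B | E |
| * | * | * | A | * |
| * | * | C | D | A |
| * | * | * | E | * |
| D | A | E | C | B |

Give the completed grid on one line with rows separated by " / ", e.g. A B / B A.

A C D B E / E D B A C / B E C D A / C B A E D / D A E C B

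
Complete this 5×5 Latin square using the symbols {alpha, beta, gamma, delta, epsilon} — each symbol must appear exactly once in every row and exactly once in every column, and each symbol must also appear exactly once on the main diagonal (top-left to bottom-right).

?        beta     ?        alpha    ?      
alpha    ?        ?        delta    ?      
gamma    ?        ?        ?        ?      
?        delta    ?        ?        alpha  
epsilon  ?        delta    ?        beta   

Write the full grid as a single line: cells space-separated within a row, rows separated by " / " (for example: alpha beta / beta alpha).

delta beta epsilon alpha gamma / alpha gamma beta delta epsilon / gamma epsilon alpha beta delta / beta delta gamma epsilon alpha / epsilon alpha delta gamma beta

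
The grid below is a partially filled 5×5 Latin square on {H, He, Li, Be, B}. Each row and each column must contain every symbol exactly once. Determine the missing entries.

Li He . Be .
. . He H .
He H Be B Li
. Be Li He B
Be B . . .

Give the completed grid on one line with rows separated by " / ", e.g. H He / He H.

Li He B Be H / B Li He H Be / He H Be B Li / H Be Li He B / Be B H Li He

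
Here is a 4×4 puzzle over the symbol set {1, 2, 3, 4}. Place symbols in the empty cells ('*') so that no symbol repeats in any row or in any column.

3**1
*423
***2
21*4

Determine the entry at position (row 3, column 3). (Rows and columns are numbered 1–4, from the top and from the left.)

(r1,c2): row 1 has {1,3}; column 2 has {1,4}, so it must be 2.
(r1,c3): row 1 has {1,2,3}; column 3 has {2}, so it must be 4.
(r2,c1): row 2 has {2,3,4}; column 1 has {2,3}, so it must be 1.
(r3,c1): row 3 has {2}; column 1 has {1,2,3}, so it must be 4.
(r3,c2): row 3 has {2,4}; column 2 has {1,2,4}, so it must be 3.
(r3,c3): row 3 has {2,3,4}; column 3 has {2,4}, so it must be 1.

1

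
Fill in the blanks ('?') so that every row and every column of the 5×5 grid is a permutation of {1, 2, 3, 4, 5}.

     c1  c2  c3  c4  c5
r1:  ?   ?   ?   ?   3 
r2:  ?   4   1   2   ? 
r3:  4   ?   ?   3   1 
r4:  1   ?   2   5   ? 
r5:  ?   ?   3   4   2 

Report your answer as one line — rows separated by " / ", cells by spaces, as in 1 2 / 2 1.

2 5 4 1 3 / 3 4 1 2 5 / 4 2 5 3 1 / 1 3 2 5 4 / 5 1 3 4 2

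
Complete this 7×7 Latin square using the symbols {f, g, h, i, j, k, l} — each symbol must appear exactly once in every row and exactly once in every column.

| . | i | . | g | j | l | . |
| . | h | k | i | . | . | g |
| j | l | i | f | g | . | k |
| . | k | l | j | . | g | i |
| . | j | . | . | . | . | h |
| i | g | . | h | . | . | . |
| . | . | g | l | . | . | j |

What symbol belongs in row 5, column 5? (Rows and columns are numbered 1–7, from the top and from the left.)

l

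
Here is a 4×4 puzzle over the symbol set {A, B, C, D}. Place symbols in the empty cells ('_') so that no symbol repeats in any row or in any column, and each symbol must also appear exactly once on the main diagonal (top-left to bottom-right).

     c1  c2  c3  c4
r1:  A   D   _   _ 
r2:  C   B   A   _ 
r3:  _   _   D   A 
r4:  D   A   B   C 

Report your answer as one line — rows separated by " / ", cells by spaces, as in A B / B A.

At row 1, column 3: row 1 has {A,D}; column 3 has {A,B,D}; that leaves C.
At row 1, column 4: row 1 has {A,C,D}; column 4 has {A,C}; that leaves B.
At row 2, column 4: row 2 has {A,B,C}; column 4 has {A,B,C}; that leaves D.
At row 3, column 1: row 3 has {A,D}; column 1 has {A,C,D}; that leaves B.
At row 3, column 2: row 3 has {A,B,D}; column 2 has {A,B,D}; that leaves C.

A D C B / C B A D / B C D A / D A B C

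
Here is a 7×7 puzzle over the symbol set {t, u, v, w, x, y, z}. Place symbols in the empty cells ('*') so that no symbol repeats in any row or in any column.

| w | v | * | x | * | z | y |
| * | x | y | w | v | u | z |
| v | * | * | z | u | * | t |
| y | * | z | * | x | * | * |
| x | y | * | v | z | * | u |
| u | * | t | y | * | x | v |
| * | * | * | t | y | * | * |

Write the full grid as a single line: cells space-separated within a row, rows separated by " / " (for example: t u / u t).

(r1,c3) = u
(r1,c5) = t
(r2,c1) = t
(r3,c2) = w
(r3,c3) = x
(r3,c6) = y
(r4,c4) = u
(r4,c7) = w
(r5,c3) = w
(r5,c6) = t
(r6,c2) = z
(r6,c5) = w
(r7,c1) = z
(r7,c2) = u
(r7,c3) = v
(r7,c6) = w
(r7,c7) = x
(r4,c2) = t
(r4,c6) = v

w v u x t z y / t x y w v u z / v w x z u y t / y t z u x v w / x y w v z t u / u z t y w x v / z u v t y w x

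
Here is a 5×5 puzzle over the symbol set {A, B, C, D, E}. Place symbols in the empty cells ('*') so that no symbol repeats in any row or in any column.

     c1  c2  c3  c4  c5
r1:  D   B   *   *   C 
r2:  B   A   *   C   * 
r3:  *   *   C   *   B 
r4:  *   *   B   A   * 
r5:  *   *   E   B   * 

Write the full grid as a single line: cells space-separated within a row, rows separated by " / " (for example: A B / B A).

D B A E C / B A D C E / A E C D B / E C B A D / C D E B A

(r1,c3): row 1 has {B,C,D}; column 3 has {B,C,E}, so it must be A.
(r1,c4): row 1 has {A,B,C,D}; column 4 has {A,B,C}, so it must be E.
(r2,c3): row 2 has {A,B,C}; column 3 has {A,B,C,E}, so it must be D.
(r2,c5): row 2 has {A,B,C,D}; column 5 has {B,C}, so it must be E.
(r3,c4): row 3 has {B,C}; column 4 has {A,B,C,E}, so it must be D.
(r4,c5): row 4 has {A,B}; column 5 has {B,C,E}, so it must be D.
(r5,c5): row 5 has {B,E}; column 5 has {B,C,D,E}, so it must be A.
(r3,c2): row 3 has {B,C,D}; column 2 has {A,B}, so it must be E.
(r4,c2): row 4 has {A,B,D}; column 2 has {A,B,E}, so it must be C.
(r5,c1): row 5 has {A,B,E}; column 1 has {B,D}, so it must be C.
(r5,c2): row 5 has {A,B,C,E}; column 2 has {A,B,C,E}, so it must be D.
(r3,c1): row 3 has {B,C,D,E}; column 1 has {B,C,D}, so it must be A.
(r4,c1): row 4 has {A,B,C,D}; column 1 has {A,B,C,D}, so it must be E.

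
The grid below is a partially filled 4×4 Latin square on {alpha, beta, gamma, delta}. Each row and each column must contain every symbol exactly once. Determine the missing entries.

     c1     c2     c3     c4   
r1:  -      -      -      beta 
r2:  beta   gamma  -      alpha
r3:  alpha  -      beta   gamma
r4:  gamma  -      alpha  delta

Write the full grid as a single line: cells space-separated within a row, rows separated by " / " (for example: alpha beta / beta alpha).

delta alpha gamma beta / beta gamma delta alpha / alpha delta beta gamma / gamma beta alpha delta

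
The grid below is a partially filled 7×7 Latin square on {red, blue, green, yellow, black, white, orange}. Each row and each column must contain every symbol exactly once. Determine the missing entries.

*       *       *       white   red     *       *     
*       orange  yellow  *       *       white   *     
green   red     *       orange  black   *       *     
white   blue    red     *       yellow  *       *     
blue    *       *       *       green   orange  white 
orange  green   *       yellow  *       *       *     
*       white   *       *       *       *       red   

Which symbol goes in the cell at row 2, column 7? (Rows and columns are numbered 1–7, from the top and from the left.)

green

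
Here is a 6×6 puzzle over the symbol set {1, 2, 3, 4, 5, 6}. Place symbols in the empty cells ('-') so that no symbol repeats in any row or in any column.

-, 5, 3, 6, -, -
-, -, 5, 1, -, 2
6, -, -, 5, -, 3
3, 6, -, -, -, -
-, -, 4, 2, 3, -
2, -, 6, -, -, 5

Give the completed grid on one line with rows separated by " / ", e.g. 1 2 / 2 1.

Cell (r2,c1): row 2 has {1,2,5}; column 1 has {2,3,6} → 4.
Cell (r2,c2): row 2 has {1,2,4,5}; column 2 has {5,6} → 3.
Cell (r2,c5): row 2 has {1,2,3,4,5}; column 5 has {3} → 6.
Cell (r4,c4): row 4 has {3,6}; column 4 has {1,2,5,6} → 4.
Cell (r4,c6): row 4 has {3,4,6}; column 6 has {2,3,5} → 1.
Cell (r5,c2): row 5 has {2,3,4}; column 2 has {3,5,6} → 1.
Cell (r5,c6): row 5 has {1,2,3,4}; column 6 has {1,2,3,5} → 6.
Cell (r6,c2): row 6 has {2,5,6}; column 2 has {1,3,5,6} → 4.
Cell (r6,c4): row 6 has {2,4,5,6}; column 4 has {1,2,4,5,6} → 3.
Cell (r6,c5): row 6 has {2,3,4,5,6}; column 5 has {3,6} → 1.
Cell (r1,c1): row 1 has {3,5,6}; column 1 has {2,3,4,6} → 1.
Cell (r1,c6): row 1 has {1,3,5,6}; column 6 has {1,2,3,5,6} → 4.
Cell (r3,c2): row 3 has {3,5,6}; column 2 has {1,3,4,5,6} → 2.
Cell (r3,c3): row 3 has {2,3,5,6}; column 3 has {3,4,5,6} → 1.
Cell (r3,c5): row 3 has {1,2,3,5,6}; column 5 has {1,3,6} → 4.
Cell (r4,c3): row 4 has {1,3,4,6}; column 3 has {1,3,4,5,6} → 2.
Cell (r4,c5): row 4 has {1,2,3,4,6}; column 5 has {1,3,4,6} → 5.
Cell (r5,c1): row 5 has {1,2,3,4,6}; column 1 has {1,2,3,4,6} → 5.
Cell (r1,c5): row 1 has {1,3,4,5,6}; column 5 has {1,3,4,5,6} → 2.

1 5 3 6 2 4 / 4 3 5 1 6 2 / 6 2 1 5 4 3 / 3 6 2 4 5 1 / 5 1 4 2 3 6 / 2 4 6 3 1 5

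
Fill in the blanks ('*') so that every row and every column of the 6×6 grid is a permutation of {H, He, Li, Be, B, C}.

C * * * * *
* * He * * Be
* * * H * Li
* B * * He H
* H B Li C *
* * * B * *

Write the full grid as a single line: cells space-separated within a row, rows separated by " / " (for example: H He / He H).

(r2,c4): row 2 has {He,Be}; column 4 has {H,Li,B}, so it must be C.
(r4,c4): row 4 has {H,He,B}; column 4 has {H,Li,B,C}, so it must be Be.
(r5,c6): row 5 has {H,Li,B,C}; column 6 has {H,Li,Be}, so it must be He.
(r6,c6): row 6 has {B}; column 6 has {H,He,Li,Be}, so it must be C.
(r1,c4): row 1 has {C}; column 4 has {H,Li,Be,B,C}, so it must be He.
(r1,c6): row 1 has {He,C}; column 6 has {H,He,Li,Be,C}, so it must be B.
(r2,c2): row 2 has {He,Be,C}; column 2 has {H,B}, so it must be Li.
(r4,c1): row 4 has {H,He,Be,B}; column 1 has {C}, so it must be Li.
(r4,c3): row 4 has {H,He,Li,Be,B}; column 3 has {He,B}, so it must be C.
(r5,c1): row 5 has {H,He,Li,B,C}; column 1 has {Li,C}, so it must be Be.
(r1,c2): row 1 has {He,B,C}; column 2 has {H,Li,B}, so it must be Be.
(r3,c3): row 3 has {H,Li}; column 3 has {He,B,C}, so it must be Be.
(r3,c5): row 3 has {H,Li,Be}; column 5 has {He,C}, so it must be B.
(r6,c2): row 6 has {B,C}; column 2 has {H,Li,Be,B}, so it must be He.
(r2,c5): row 2 has {He,Li,Be,C}; column 5 has {He,B,C}, so it must be H.
(r3,c1): row 3 has {H,Li,Be,B}; column 1 has {Li,Be,C}, so it must be He.
(r3,c2): row 3 has {H,He,Li,Be,B}; column 2 has {H,He,Li,Be,B}, so it must be C.
(r6,c1): row 6 has {He,B,C}; column 1 has {He,Li,Be,C}, so it must be H.
(r6,c3): row 6 has {H,He,B,C}; column 3 has {He,Be,B,C}, so it must be Li.
(r6,c5): row 6 has {H,He,Li,B,C}; column 5 has {H,He,B,C}, so it must be Be.
(r1,c3): row 1 has {He,Be,B,C}; column 3 has {He,Li,Be,B,C}, so it must be H.
(r1,c5): row 1 has {H,He,Be,B,C}; column 5 has {H,He,Be,B,C}, so it must be Li.
(r2,c1): row 2 has {H,He,Li,Be,C}; column 1 has {H,He,Li,Be,C}, so it must be B.

C Be H He Li B / B Li He C H Be / He C Be H B Li / Li B C Be He H / Be H B Li C He / H He Li B Be C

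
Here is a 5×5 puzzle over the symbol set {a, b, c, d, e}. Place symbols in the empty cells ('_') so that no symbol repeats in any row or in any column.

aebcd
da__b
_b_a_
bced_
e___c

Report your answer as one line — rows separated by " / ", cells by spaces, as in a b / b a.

a e b c d / d a c e b / c b d a e / b c e d a / e d a b c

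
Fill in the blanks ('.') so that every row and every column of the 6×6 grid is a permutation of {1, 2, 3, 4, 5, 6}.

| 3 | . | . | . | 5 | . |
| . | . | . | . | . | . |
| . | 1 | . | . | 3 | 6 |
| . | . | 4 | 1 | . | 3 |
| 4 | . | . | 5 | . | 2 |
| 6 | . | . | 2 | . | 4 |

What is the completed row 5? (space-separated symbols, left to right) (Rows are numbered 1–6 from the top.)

4 3 1 5 6 2

At row 1, column 6: row 1 has {3,5}; column 6 has {2,3,4,6}; that leaves 1.
At row 2, column 6: row 2 is empty so far; column 6 has {1,2,3,4,6}; that leaves 5.
At row 3, column 4: row 3 has {1,3,6}; column 4 has {1,2,5}; that leaves 4.
At row 6, column 5: row 6 has {2,4,6}; column 5 has {3,5}; that leaves 1.
At row 1, column 4: row 1 has {1,3,5}; column 4 has {1,2,4,5}; that leaves 6.
At row 2, column 4: row 2 has {5}; column 4 has {1,2,4,5,6}; that leaves 3.
At row 5, column 5: row 5 has {2,4,5}; column 5 has {1,3,5}; that leaves 6.
At row 1, column 3: row 1 has {1,3,5,6}; column 3 has {4}; that leaves 2.
At row 3, column 3: row 3 has {1,3,4,6}; column 3 has {2,4}; that leaves 5.
At row 4, column 5: row 4 has {1,3,4}; column 5 has {1,3,5,6}; that leaves 2.
At row 5, column 2: row 5 has {2,4,5,6}; column 2 has {1}; that leaves 3.
At row 5, column 3: row 5 has {2,3,4,5,6}; column 3 has {2,4,5}; that leaves 1.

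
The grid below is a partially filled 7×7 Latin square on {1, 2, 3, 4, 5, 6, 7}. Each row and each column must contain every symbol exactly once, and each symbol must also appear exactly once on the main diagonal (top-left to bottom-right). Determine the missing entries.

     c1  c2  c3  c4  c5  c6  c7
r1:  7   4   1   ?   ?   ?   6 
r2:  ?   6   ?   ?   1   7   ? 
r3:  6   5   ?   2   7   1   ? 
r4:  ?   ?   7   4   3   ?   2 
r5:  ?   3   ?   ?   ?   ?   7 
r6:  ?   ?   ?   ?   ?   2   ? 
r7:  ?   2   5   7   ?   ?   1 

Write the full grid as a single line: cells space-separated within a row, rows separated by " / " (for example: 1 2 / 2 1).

7 4 1 3 2 5 6 / 2 6 4 5 1 7 3 / 6 5 3 2 7 1 4 / 5 1 7 4 3 6 2 / 1 3 2 6 5 4 7 / 3 7 6 1 4 2 5 / 4 2 5 7 6 3 1

(r3,c3): row 3 has {1,2,5,6,7}; column 3 has {1,5,7}; the diagonal has {1,2,4,6,7}, so it must be 3.
(r3,c7): row 3 has {1,2,3,5,6,7}; column 7 has {1,2,6,7}, so it must be 4.
(r4,c2): row 4 has {2,3,4,7}; column 2 has {2,3,4,5,6}, so it must be 1.
(r5,c5): row 5 has {3,7}; column 5 has {1,3,7}; the diagonal has {1,2,3,4,6,7}, so it must be 5.
(r6,c2): row 6 has {2}; column 2 has {1,2,3,4,5,6}, so it must be 7.
(r1,c5): row 1 has {1,4,6,7}; column 5 has {1,3,5,7}, so it must be 2.
(r4,c1): row 4 has {1,2,3,4,7}; column 1 has {6,7}, so it must be 5.
(r4,c6): row 4 has {1,2,3,4,5,7}; column 6 has {1,2,7}, so it must be 6.
(r5,c6): row 5 has {3,5,7}; column 6 has {1,2,6,7}, so it must be 4.
(r7,c6): row 7 has {1,2,5,7}; column 6 has {1,2,4,6,7}, so it must be 3.
(r1,c6): row 1 has {1,2,4,6,7}; column 6 has {1,2,3,4,6,7}, so it must be 5.
(r7,c1): row 7 has {1,2,3,5,7}; column 1 has {5,6,7}, so it must be 4.
(r7,c5): row 7 has {1,2,3,4,5,7}; column 5 has {1,2,3,5,7}, so it must be 6.
(r1,c4): row 1 has {1,2,4,5,6,7}; column 4 has {2,4,7}, so it must be 3.
(r2,c4): row 2 has {1,6,7}; column 4 has {2,3,4,7}, so it must be 5.
(r2,c7): row 2 has {1,5,6,7}; column 7 has {1,2,4,6,7}, so it must be 3.
(r6,c5): row 6 has {2,7}; column 5 has {1,2,3,5,6,7}, so it must be 4.
(r6,c7): row 6 has {2,4,7}; column 7 has {1,2,3,4,6,7}, so it must be 5.
(r2,c1): row 2 has {1,3,5,6,7}; column 1 has {4,5,6,7}, so it must be 2.
(r2,c3): row 2 has {1,2,3,5,6,7}; column 3 has {1,3,5,7}, so it must be 4.
(r5,c1): row 5 has {3,4,5,7}; column 1 has {2,4,5,6,7}, so it must be 1.
(r5,c4): row 5 has {1,3,4,5,7}; column 4 has {2,3,4,5,7}, so it must be 6.
(r6,c1): row 6 has {2,4,5,7}; column 1 has {1,2,4,5,6,7}, so it must be 3.
(r6,c3): row 6 has {2,3,4,5,7}; column 3 has {1,3,4,5,7}, so it must be 6.
(r6,c4): row 6 has {2,3,4,5,6,7}; column 4 has {2,3,4,5,6,7}, so it must be 1.
(r5,c3): row 5 has {1,3,4,5,6,7}; column 3 has {1,3,4,5,6,7}, so it must be 2.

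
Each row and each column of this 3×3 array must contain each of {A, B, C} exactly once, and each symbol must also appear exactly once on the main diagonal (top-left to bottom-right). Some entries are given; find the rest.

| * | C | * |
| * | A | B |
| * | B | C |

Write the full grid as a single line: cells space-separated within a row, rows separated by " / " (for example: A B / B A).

B C A / C A B / A B C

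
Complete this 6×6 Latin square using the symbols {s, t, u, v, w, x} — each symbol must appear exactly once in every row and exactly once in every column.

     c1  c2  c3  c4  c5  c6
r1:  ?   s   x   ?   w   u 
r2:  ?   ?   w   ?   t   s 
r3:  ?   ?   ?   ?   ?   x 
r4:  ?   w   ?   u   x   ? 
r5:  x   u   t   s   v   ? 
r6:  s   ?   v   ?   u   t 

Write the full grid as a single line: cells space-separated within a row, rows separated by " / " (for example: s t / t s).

v s x t w u / u v w x t s / w t u v s x / t w s u x v / x u t s v w / s x v w u t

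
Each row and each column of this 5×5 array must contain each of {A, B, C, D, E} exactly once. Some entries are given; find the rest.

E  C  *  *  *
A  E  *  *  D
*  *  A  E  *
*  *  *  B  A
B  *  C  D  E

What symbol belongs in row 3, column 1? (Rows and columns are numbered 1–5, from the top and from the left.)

D

At row 1, column 4: row 1 has {C,E}; column 4 has {B,D,E}; that leaves A.
At row 1, column 5: row 1 has {A,C,E}; column 5 has {A,D,E}; that leaves B.
At row 2, column 3: row 2 has {A,D,E}; column 3 has {A,C}; that leaves B.
At row 2, column 4: row 2 has {A,B,D,E}; column 4 has {A,B,D,E}; that leaves C.
At row 3, column 5: row 3 has {A,E}; column 5 has {A,B,D,E}; that leaves C.
At row 4, column 2: row 4 has {A,B}; column 2 has {C,E}; that leaves D.
At row 4, column 3: row 4 has {A,B,D}; column 3 has {A,B,C}; that leaves E.
At row 5, column 2: row 5 has {B,C,D,E}; column 2 has {C,D,E}; that leaves A.
At row 1, column 3: row 1 has {A,B,C,E}; column 3 has {A,B,C,E}; that leaves D.
At row 3, column 1: row 3 has {A,C,E}; column 1 has {A,B,E}; that leaves D.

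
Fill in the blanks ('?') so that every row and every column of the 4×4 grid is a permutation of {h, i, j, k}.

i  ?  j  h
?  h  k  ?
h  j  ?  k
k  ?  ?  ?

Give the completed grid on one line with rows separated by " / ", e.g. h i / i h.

i k j h / j h k i / h j i k / k i h j

(r1,c2) = k
(r2,c1) = j
(r2,c4) = i
(r3,c3) = i
(r4,c2) = i
(r4,c3) = h
(r4,c4) = j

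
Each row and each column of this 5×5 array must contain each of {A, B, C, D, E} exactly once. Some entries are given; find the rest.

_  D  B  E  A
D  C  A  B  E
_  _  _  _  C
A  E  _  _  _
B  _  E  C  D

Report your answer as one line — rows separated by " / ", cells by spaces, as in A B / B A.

C D B E A / D C A B E / E B D A C / A E C D B / B A E C D

(r1,c1) = C
(r3,c1) = E
(r3,c3) = D
(r3,c4) = A
(r4,c3) = C
(r4,c4) = D
(r4,c5) = B
(r5,c2) = A
(r3,c2) = B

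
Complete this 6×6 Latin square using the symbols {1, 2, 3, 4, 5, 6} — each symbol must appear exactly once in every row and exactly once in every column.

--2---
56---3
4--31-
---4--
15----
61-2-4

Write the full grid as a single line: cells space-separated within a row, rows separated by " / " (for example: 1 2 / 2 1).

Cell (r1,c1): row 1 has {2}; column 1 has {1,4,5,6} → 3.
Cell (r1,c2): row 1 has {2,3}; column 2 has {1,5,6} → 4.
Cell (r2,c4): row 2 has {3,5,6}; column 4 has {2,3,4} → 1.
Cell (r3,c2): row 3 has {1,3,4}; column 2 has {1,4,5,6} → 2.
Cell (r4,c1): row 4 has {4}; column 1 has {1,3,4,5,6} → 2.
Cell (r4,c2): row 4 has {2,4}; column 2 has {1,2,4,5,6} → 3.
Cell (r5,c4): row 5 has {1,5}; column 4 has {1,2,3,4} → 6.
Cell (r5,c6): row 5 has {1,5,6}; column 6 has {3,4} → 2.
Cell (r1,c4): row 1 has {2,3,4}; column 4 has {1,2,3,4,6} → 5.
Cell (r1,c5): row 1 has {2,3,4,5}; column 5 has {1} → 6.
Cell (r1,c6): row 1 has {2,3,4,5,6}; column 6 has {2,3,4} → 1.
Cell (r2,c3): row 2 has {1,3,5,6}; column 3 has {2} → 4.
Cell (r2,c5): row 2 has {1,3,4,5,6}; column 5 has {1,6} → 2.
Cell (r4,c5): row 4 has {2,3,4}; column 5 has {1,2,6} → 5.
Cell (r4,c6): row 4 has {2,3,4,5}; column 6 has {1,2,3,4} → 6.
Cell (r5,c3): row 5 has {1,2,5,6}; column 3 has {2,4} → 3.
Cell (r5,c5): row 5 has {1,2,3,5,6}; column 5 has {1,2,5,6} → 4.
Cell (r6,c3): row 6 has {1,2,4,6}; column 3 has {2,3,4} → 5.
Cell (r6,c5): row 6 has {1,2,4,5,6}; column 5 has {1,2,4,5,6} → 3.
Cell (r3,c3): row 3 has {1,2,3,4}; column 3 has {2,3,4,5} → 6.
Cell (r3,c6): row 3 has {1,2,3,4,6}; column 6 has {1,2,3,4,6} → 5.
Cell (r4,c3): row 4 has {2,3,4,5,6}; column 3 has {2,3,4,5,6} → 1.

3 4 2 5 6 1 / 5 6 4 1 2 3 / 4 2 6 3 1 5 / 2 3 1 4 5 6 / 1 5 3 6 4 2 / 6 1 5 2 3 4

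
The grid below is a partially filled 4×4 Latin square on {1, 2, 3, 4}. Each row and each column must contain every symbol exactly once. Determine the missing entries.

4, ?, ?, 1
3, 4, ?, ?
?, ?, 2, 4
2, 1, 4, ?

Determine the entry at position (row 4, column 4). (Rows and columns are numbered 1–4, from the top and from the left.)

3

(r1,c3) = 3
(r2,c3) = 1
(r2,c4) = 2
(r3,c1) = 1
(r3,c2) = 3
(r4,c4) = 3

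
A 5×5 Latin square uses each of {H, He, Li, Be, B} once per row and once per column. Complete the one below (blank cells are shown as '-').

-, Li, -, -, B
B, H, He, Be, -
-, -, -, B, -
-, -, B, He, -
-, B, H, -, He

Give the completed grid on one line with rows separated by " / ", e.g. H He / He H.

Cell (r1,c3): row 1 has {Li,B}; column 3 has {H,He,B} → Be.
Cell (r1,c4): row 1 has {Li,Be,B}; column 4 has {He,Be,B} → H.
Cell (r2,c5): row 2 has {H,He,Be,B}; column 5 has {He,B} → Li.
Cell (r3,c3): row 3 has {B}; column 3 has {H,He,Be,B} → Li.
Cell (r4,c2): row 4 has {He,B}; column 2 has {H,Li,B} → Be.
Cell (r4,c5): row 4 has {He,Be,B}; column 5 has {He,Li,B} → H.
Cell (r5,c4): row 5 has {H,He,B}; column 4 has {H,He,Be,B} → Li.
Cell (r1,c1): row 1 has {H,Li,Be,B}; column 1 has {B} → He.
Cell (r3,c2): row 3 has {Li,B}; column 2 has {H,Li,Be,B} → He.
Cell (r3,c5): row 3 has {He,Li,B}; column 5 has {H,He,Li,B} → Be.
Cell (r4,c1): row 4 has {H,He,Be,B}; column 1 has {He,B} → Li.
Cell (r5,c1): row 5 has {H,He,Li,B}; column 1 has {He,Li,B} → Be.
Cell (r3,c1): row 3 has {He,Li,Be,B}; column 1 has {He,Li,Be,B} → H.

He Li Be H B / B H He Be Li / H He Li B Be / Li Be B He H / Be B H Li He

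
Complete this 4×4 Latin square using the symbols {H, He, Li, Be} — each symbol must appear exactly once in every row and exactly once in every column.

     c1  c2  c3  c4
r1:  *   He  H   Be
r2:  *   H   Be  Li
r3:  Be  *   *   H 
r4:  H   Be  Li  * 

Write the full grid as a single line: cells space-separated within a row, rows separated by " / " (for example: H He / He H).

row 1 has {H,He,Be}; column 1 has {H,Be} — only Li is left for (r1,c1).
row 2 has {H,Li,Be}; column 1 has {H,Li,Be} — only He is left for (r2,c1).
row 3 has {H,Be}; column 2 has {H,He,Be} — only Li is left for (r3,c2).
row 3 has {H,Li,Be}; column 3 has {H,Li,Be} — only He is left for (r3,c3).
row 4 has {H,Li,Be}; column 4 has {H,Li,Be} — only He is left for (r4,c4).

Li He H Be / He H Be Li / Be Li He H / H Be Li He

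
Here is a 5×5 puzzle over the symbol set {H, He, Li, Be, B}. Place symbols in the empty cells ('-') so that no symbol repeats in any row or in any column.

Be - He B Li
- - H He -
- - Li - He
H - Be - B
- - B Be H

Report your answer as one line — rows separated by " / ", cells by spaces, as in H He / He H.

Be H He B Li / Li B H He Be / B Be Li H He / H He Be Li B / He Li B Be H

At row 1, column 2: row 1 has {He,Li,Be,B}; column 2 is empty so far; that leaves H.
At row 2, column 5: row 2 has {H,He}; column 5 has {H,He,Li,B}; that leaves Be.
At row 3, column 1: row 3 has {He,Li}; column 1 has {H,Be}; that leaves B.
At row 3, column 2: row 3 has {He,Li,B}; column 2 has {H}; that leaves Be.
At row 3, column 4: row 3 has {He,Li,Be,B}; column 4 has {He,Be,B}; that leaves H.
At row 4, column 4: row 4 has {H,Be,B}; column 4 has {H,He,Be,B}; that leaves Li.
At row 2, column 1: row 2 has {H,He,Be}; column 1 has {H,Be,B}; that leaves Li.
At row 2, column 2: row 2 has {H,He,Li,Be}; column 2 has {H,Be}; that leaves B.
At row 4, column 2: row 4 has {H,Li,Be,B}; column 2 has {H,Be,B}; that leaves He.
At row 5, column 1: row 5 has {H,Be,B}; column 1 has {H,Li,Be,B}; that leaves He.
At row 5, column 2: row 5 has {H,He,Be,B}; column 2 has {H,He,Be,B}; that leaves Li.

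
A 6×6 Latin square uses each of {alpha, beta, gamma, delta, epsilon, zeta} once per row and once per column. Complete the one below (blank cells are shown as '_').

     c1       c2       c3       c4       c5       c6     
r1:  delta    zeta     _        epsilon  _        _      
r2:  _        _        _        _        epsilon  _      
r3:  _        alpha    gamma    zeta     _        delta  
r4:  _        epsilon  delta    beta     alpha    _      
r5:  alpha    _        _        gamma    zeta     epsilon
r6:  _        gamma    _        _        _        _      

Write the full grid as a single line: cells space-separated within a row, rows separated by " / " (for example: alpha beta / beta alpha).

Cell (r3,c5): row 3 has {alpha,gamma,delta,zeta}; column 5 has {alpha,epsilon,zeta} → beta.
Cell (r5,c3): row 5 has {alpha,gamma,epsilon,zeta}; column 3 has {gamma,delta} → beta.
Cell (r6,c5): row 6 has {gamma}; column 5 has {alpha,beta,epsilon,zeta} → delta.
Cell (r1,c3): row 1 has {delta,epsilon,zeta}; column 3 has {beta,gamma,delta} → alpha.
Cell (r1,c5): row 1 has {alpha,delta,epsilon,zeta}; column 5 has {alpha,beta,delta,epsilon,zeta} → gamma.
Cell (r1,c6): row 1 has {alpha,gamma,delta,epsilon,zeta}; column 6 has {delta,epsilon} → beta.
Cell (r2,c3): row 2 has {epsilon}; column 3 has {alpha,beta,gamma,delta} → zeta.
Cell (r3,c1): row 3 has {alpha,beta,gamma,delta,zeta}; column 1 has {alpha,delta} → epsilon.
Cell (r5,c2): row 5 has {alpha,beta,gamma,epsilon,zeta}; column 2 has {alpha,gamma,epsilon,zeta} → delta.
Cell (r6,c3): row 6 has {gamma,delta}; column 3 has {alpha,beta,gamma,delta,zeta} → epsilon.
Cell (r6,c4): row 6 has {gamma,delta,epsilon}; column 4 has {beta,gamma,epsilon,zeta} → alpha.
Cell (r6,c6): row 6 has {alpha,gamma,delta,epsilon}; column 6 has {beta,delta,epsilon} → zeta.
Cell (r2,c2): row 2 has {epsilon,zeta}; column 2 has {alpha,gamma,delta,epsilon,zeta} → beta.
Cell (r2,c4): row 2 has {beta,epsilon,zeta}; column 4 has {alpha,beta,gamma,epsilon,zeta} → delta.
Cell (r4,c6): row 4 has {alpha,beta,delta,epsilon}; column 6 has {beta,delta,epsilon,zeta} → gamma.
Cell (r6,c1): row 6 has {alpha,gamma,delta,epsilon,zeta}; column 1 has {alpha,delta,epsilon} → beta.
Cell (r2,c1): row 2 has {beta,delta,epsilon,zeta}; column 1 has {alpha,beta,delta,epsilon} → gamma.
Cell (r2,c6): row 2 has {beta,gamma,delta,epsilon,zeta}; column 6 has {beta,gamma,delta,epsilon,zeta} → alpha.
Cell (r4,c1): row 4 has {alpha,beta,gamma,delta,epsilon}; column 1 has {alpha,beta,gamma,delta,epsilon} → zeta.

delta zeta alpha epsilon gamma beta / gamma beta zeta delta epsilon alpha / epsilon alpha gamma zeta beta delta / zeta epsilon delta beta alpha gamma / alpha delta beta gamma zeta epsilon / beta gamma epsilon alpha delta zeta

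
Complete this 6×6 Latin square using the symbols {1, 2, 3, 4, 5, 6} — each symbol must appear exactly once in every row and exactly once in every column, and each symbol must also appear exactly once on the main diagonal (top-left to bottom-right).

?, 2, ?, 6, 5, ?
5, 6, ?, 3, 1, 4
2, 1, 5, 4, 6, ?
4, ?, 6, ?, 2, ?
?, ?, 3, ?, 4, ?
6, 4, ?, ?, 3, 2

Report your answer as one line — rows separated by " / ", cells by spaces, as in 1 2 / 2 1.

(r2,c3): row 2 has {1,3,4,5,6}; column 3 has {3,5,6}, so it must be 2.
(r3,c6): row 3 has {1,2,4,5,6}; column 6 has {2,4}, so it must be 3.
(r4,c4): row 4 has {2,4,6}; column 4 has {3,4,6}; the diagonal has {2,4,5,6}, so it must be 1.
(r4,c6): row 4 has {1,2,4,6}; column 6 has {2,3,4}, so it must be 5.
(r5,c1): row 5 has {3,4}; column 1 has {2,4,5,6}, so it must be 1.
(r5,c2): row 5 has {1,3,4}; column 2 has {1,2,4,6}, so it must be 5.
(r5,c4): row 5 has {1,3,4,5}; column 4 has {1,3,4,6}, so it must be 2.
(r5,c6): row 5 has {1,2,3,4,5}; column 6 has {2,3,4,5}, so it must be 6.
(r6,c3): row 6 has {2,3,4,6}; column 3 has {2,3,5,6}, so it must be 1.
(r6,c4): row 6 has {1,2,3,4,6}; column 4 has {1,2,3,4,6}, so it must be 5.
(r1,c1): row 1 has {2,5,6}; column 1 has {1,2,4,5,6}; the diagonal has {1,2,4,5,6}, so it must be 3.
(r1,c3): row 1 has {2,3,5,6}; column 3 has {1,2,3,5,6}, so it must be 4.
(r1,c6): row 1 has {2,3,4,5,6}; column 6 has {2,3,4,5,6}, so it must be 1.
(r4,c2): row 4 has {1,2,4,5,6}; column 2 has {1,2,4,5,6}, so it must be 3.

3 2 4 6 5 1 / 5 6 2 3 1 4 / 2 1 5 4 6 3 / 4 3 6 1 2 5 / 1 5 3 2 4 6 / 6 4 1 5 3 2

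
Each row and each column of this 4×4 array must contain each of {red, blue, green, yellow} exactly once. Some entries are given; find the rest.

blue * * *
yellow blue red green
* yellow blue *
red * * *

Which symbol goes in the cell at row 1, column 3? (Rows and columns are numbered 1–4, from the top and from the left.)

(r3,c1) = green
(r3,c4) = red
(r4,c2) = green
(r4,c3) = yellow
(r4,c4) = blue
(r1,c2) = red
(r1,c3) = green

green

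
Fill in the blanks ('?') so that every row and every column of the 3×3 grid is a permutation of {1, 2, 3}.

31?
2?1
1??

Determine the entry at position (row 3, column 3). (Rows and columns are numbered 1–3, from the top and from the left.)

row 1 has {1,3}; column 3 has {1} — only 2 is left for (r1,c3).
row 2 has {1,2}; column 2 has {1} — only 3 is left for (r2,c2).
row 3 has {1}; column 2 has {1,3} — only 2 is left for (r3,c2).
row 3 has {1,2}; column 3 has {1,2} — only 3 is left for (r3,c3).

3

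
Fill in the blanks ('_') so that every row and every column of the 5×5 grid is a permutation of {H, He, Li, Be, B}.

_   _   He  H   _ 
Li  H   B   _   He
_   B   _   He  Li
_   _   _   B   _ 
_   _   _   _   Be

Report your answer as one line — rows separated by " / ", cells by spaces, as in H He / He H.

Be Li He H B / Li H B Be He / H B Be He Li / He Be Li B H / B He H Li Be

(r1,c5) = B
(r2,c4) = Be
(r4,c5) = H
(r5,c4) = Li
(r1,c1) = Be
(r1,c2) = Li
(r3,c1) = H
(r3,c3) = Be
(r4,c1) = He
(r4,c2) = Be
(r4,c3) = Li
(r5,c1) = B
(r5,c2) = He
(r5,c3) = H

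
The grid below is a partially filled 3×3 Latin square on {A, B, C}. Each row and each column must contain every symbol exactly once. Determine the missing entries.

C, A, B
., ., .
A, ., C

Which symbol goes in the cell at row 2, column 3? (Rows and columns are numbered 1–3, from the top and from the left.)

A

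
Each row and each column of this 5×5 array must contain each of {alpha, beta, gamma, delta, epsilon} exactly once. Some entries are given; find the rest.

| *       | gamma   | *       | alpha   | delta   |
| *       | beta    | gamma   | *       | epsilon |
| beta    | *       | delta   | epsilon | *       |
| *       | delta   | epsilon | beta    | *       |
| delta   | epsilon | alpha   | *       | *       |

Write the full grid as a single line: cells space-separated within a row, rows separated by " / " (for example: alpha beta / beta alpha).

(r1,c1): row 1 has {alpha,gamma,delta}; column 1 has {beta,delta}, so it must be epsilon.
(r1,c3): row 1 has {alpha,gamma,delta,epsilon}; column 3 has {alpha,gamma,delta,epsilon}, so it must be beta.
(r2,c1): row 2 has {beta,gamma,epsilon}; column 1 has {beta,delta,epsilon}, so it must be alpha.
(r2,c4): row 2 has {alpha,beta,gamma,epsilon}; column 4 has {alpha,beta,epsilon}, so it must be delta.
(r3,c2): row 3 has {beta,delta,epsilon}; column 2 has {beta,gamma,delta,epsilon}, so it must be alpha.
(r3,c5): row 3 has {alpha,beta,delta,epsilon}; column 5 has {delta,epsilon}, so it must be gamma.
(r4,c1): row 4 has {beta,delta,epsilon}; column 1 has {alpha,beta,delta,epsilon}, so it must be gamma.
(r4,c5): row 4 has {beta,gamma,delta,epsilon}; column 5 has {gamma,delta,epsilon}, so it must be alpha.
(r5,c4): row 5 has {alpha,delta,epsilon}; column 4 has {alpha,beta,delta,epsilon}, so it must be gamma.
(r5,c5): row 5 has {alpha,gamma,delta,epsilon}; column 5 has {alpha,gamma,delta,epsilon}, so it must be beta.

epsilon gamma beta alpha delta / alpha beta gamma delta epsilon / beta alpha delta epsilon gamma / gamma delta epsilon beta alpha / delta epsilon alpha gamma beta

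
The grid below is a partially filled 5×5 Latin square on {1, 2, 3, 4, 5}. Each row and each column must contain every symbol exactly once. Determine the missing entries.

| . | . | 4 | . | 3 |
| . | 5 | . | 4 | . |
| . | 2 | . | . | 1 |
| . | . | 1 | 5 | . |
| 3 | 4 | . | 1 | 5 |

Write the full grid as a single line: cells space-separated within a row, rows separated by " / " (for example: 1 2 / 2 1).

5 1 4 2 3 / 1 5 3 4 2 / 4 2 5 3 1 / 2 3 1 5 4 / 3 4 2 1 5

Cell (r1,c2): row 1 has {3,4}; column 2 has {2,4,5} → 1.
Cell (r1,c4): row 1 has {1,3,4}; column 4 has {1,4,5} → 2.
Cell (r2,c5): row 2 has {4,5}; column 5 has {1,3,5} → 2.
Cell (r3,c4): row 3 has {1,2}; column 4 has {1,2,4,5} → 3.
Cell (r4,c2): row 4 has {1,5}; column 2 has {1,2,4,5} → 3.
Cell (r4,c5): row 4 has {1,3,5}; column 5 has {1,2,3,5} → 4.
Cell (r5,c3): row 5 has {1,3,4,5}; column 3 has {1,4} → 2.
Cell (r1,c1): row 1 has {1,2,3,4}; column 1 has {3} → 5.
Cell (r2,c1): row 2 has {2,4,5}; column 1 has {3,5} → 1.
Cell (r2,c3): row 2 has {1,2,4,5}; column 3 has {1,2,4} → 3.
Cell (r3,c1): row 3 has {1,2,3}; column 1 has {1,3,5} → 4.
Cell (r3,c3): row 3 has {1,2,3,4}; column 3 has {1,2,3,4} → 5.
Cell (r4,c1): row 4 has {1,3,4,5}; column 1 has {1,3,4,5} → 2.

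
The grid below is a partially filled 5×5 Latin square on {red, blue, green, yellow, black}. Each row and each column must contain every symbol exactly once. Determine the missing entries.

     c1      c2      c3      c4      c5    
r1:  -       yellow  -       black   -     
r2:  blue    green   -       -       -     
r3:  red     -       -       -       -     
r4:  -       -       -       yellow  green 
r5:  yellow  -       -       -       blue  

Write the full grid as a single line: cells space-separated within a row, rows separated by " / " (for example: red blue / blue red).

green yellow blue black red / blue green yellow red black / red black green blue yellow / black blue red yellow green / yellow red black green blue

(r1,c1) = green
(r1,c5) = red
(r2,c4) = red
(r4,c1) = black
(r5,c4) = green
(r1,c3) = blue
(r3,c4) = blue
(r4,c3) = red
(r5,c3) = black
(r2,c3) = yellow
(r2,c5) = black
(r3,c2) = black
(r3,c3) = green
(r3,c5) = yellow
(r4,c2) = blue
(r5,c2) = red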